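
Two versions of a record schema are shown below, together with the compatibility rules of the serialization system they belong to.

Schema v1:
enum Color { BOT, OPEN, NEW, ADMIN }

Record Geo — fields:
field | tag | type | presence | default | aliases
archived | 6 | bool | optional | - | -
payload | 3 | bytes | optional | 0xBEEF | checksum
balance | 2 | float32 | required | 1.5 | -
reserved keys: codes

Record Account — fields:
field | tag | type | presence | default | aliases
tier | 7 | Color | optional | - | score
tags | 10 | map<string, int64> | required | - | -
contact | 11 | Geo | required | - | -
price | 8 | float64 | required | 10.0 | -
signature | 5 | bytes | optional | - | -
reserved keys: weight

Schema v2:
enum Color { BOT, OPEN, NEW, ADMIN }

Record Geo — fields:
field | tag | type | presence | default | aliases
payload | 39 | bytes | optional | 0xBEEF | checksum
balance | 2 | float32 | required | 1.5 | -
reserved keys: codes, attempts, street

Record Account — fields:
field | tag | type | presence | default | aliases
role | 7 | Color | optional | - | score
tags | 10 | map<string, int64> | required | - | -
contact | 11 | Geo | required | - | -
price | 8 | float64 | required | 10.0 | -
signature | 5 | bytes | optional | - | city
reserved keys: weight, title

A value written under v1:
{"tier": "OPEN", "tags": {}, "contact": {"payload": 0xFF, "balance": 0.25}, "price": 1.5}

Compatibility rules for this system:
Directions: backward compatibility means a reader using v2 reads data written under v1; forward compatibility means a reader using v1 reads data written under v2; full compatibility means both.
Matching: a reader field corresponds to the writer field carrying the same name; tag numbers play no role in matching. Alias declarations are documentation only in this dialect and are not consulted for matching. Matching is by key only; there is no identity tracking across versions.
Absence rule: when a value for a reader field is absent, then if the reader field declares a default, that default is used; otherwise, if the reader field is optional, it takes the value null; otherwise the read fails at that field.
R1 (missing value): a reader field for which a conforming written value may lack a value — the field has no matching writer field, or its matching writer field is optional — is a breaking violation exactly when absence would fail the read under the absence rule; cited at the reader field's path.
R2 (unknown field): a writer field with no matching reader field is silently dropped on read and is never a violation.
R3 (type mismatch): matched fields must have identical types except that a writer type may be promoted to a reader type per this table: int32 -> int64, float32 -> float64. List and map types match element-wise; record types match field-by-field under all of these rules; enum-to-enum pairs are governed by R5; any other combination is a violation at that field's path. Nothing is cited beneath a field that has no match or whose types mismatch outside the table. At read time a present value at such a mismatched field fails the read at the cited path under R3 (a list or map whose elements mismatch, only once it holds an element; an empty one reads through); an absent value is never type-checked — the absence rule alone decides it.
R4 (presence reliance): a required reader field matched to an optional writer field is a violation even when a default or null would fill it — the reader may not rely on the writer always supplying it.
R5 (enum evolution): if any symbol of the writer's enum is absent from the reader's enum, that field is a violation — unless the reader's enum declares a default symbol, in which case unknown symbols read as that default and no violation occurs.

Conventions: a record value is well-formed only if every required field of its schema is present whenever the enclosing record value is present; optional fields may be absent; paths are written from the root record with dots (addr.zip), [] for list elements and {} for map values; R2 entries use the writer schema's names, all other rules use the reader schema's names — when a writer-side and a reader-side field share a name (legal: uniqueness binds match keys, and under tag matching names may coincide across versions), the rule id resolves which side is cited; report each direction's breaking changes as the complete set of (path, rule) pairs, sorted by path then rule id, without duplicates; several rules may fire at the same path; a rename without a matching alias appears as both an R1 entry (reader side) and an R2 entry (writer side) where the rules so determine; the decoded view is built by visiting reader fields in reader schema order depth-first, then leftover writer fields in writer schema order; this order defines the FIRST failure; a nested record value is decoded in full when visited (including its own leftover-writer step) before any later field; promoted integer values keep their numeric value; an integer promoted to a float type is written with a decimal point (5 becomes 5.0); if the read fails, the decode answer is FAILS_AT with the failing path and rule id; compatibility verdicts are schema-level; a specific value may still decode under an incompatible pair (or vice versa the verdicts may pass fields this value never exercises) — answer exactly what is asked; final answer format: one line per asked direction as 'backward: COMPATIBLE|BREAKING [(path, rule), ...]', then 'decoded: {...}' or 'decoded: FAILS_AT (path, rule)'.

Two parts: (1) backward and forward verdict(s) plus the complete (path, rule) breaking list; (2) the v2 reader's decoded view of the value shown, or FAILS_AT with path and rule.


backward: COMPATIBLE []; forward: COMPATIBLE []; decoded: {"role": null, "tags": {}, "contact": {"payload": 0xFF, "balance": 0.25}, "price": 1.5, "signature": null}

the writer's type comes first in each Account pair
backward pass over Account, reader schema v2, writer schema v1:
  role: no writer-side match
  tags <- tags (map<string, int64> -> map<string, int64>, writer required)
  contact <- contact (Geo -> Geo, writer required)
  price <- price (float64 -> float64, writer required)
  signature <- signature (bytes -> bytes, writer optional)
  leftover writer field: tier
  contact.payload <- contact.payload (bytes -> bytes, writer optional)
  contact.balance <- contact.balance (float32 -> float32, writer required)
  leftover writer field: contact.archived
  => backward: COMPATIBLE
forward pass over Account, reader schema v1, writer schema v2:
  tier: no writer-side match
  tags <- tags (map<string, int64> -> map<string, int64>, writer required)
  contact <- contact (Geo -> Geo, writer required)
  price <- price (float64 -> float64, writer required)
  signature <- signature (bytes -> bytes, writer optional)
  leftover writer field: role
  contact.archived: no writer-side match
  contact.payload <- contact.payload (bytes -> bytes, writer optional)
  contact.balance <- contact.balance (float32 -> float32, writer required)
  => forward: COMPATIBLE
decode (reader v2):
  role := null (absent, optional -> null)
  tags := {}
  contact.payload := 0xFF
  contact.balance := 0.25
  price := 1.5
  signature := null (absent, optional -> null)
  writer tier: unknown -> dropped
  => decoded: {"role": null, "tags": {}, "contact": {"payload": 0xFF, "balance": 0.25}, "price": 1.5, "signature": null}


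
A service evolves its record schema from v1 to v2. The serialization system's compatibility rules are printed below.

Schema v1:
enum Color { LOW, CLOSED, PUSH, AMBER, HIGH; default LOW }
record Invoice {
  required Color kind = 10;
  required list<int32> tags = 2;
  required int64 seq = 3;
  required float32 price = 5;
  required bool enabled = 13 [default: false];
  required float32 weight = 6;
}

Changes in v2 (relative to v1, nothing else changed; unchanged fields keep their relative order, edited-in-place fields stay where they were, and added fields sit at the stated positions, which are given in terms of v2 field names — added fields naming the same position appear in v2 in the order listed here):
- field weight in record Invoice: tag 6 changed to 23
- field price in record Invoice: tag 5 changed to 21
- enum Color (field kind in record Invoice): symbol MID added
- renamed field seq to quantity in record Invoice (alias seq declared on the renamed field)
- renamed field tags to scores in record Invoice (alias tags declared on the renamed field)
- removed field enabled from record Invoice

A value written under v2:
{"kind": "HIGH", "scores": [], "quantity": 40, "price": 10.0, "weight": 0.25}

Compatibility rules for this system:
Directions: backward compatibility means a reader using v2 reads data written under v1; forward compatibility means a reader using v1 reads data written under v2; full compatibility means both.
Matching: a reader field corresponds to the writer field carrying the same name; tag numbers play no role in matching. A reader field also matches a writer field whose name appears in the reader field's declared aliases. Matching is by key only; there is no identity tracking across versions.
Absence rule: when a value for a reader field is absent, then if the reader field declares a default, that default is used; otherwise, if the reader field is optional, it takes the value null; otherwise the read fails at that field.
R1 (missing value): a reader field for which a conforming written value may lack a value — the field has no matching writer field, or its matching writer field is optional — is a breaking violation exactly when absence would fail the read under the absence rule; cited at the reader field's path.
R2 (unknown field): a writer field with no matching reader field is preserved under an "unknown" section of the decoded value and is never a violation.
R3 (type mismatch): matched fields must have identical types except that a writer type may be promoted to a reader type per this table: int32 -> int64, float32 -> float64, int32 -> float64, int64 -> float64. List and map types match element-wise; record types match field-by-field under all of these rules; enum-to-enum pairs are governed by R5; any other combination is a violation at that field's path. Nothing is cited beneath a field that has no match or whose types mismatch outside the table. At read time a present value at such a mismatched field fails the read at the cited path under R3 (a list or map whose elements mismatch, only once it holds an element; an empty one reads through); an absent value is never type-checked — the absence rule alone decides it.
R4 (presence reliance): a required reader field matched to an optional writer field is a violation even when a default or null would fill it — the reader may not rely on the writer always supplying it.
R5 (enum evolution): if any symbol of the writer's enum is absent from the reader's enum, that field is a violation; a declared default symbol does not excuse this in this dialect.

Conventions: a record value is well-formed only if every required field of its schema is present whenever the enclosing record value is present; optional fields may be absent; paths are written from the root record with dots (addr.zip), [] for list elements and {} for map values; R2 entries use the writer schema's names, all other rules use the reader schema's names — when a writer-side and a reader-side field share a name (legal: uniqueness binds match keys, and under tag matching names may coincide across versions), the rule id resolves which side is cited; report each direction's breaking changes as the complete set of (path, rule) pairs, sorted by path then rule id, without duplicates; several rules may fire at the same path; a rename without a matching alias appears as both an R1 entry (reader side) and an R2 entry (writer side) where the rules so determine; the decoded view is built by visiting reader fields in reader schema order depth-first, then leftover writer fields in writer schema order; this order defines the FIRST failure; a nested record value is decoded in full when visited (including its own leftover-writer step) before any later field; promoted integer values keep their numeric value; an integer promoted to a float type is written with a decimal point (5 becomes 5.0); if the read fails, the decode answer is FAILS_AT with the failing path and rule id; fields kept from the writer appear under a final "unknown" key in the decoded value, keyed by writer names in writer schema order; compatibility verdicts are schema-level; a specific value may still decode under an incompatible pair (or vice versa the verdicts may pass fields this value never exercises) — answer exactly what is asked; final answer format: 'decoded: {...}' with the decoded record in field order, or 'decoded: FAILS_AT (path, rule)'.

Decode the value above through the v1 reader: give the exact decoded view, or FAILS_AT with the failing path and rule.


each type pair in Invoice: writer, then reader
decode (reader v1):
  kind := "HIGH"
  read fails at tags under R1 (no fill)
  => FAILS_AT (tags, R1)
diffs on Invoice not affecting the asked answer:
  field weight in record Invoice: tag 6 changed to 23 -> fires no rule on Invoice under this dialect and leaves the result unchanged
  field price in record Invoice: tag 5 changed to 21 -> fires no rule on Invoice under this dialect and leaves the result unchanged
  enum Color (field kind in record Invoice): symbol MID added -> matters for Invoice compatibility verdicts, not for this value's decode
  renamed field seq to quantity in record Invoice (alias seq declared on the renamed field) -> matters for Invoice compatibility verdicts, not for this value's decode
  removed field enabled from record Invoice -> fires no rule on Invoice under this dialect and leaves the result unchanged

decoded: FAILS_AT (tags, R1)


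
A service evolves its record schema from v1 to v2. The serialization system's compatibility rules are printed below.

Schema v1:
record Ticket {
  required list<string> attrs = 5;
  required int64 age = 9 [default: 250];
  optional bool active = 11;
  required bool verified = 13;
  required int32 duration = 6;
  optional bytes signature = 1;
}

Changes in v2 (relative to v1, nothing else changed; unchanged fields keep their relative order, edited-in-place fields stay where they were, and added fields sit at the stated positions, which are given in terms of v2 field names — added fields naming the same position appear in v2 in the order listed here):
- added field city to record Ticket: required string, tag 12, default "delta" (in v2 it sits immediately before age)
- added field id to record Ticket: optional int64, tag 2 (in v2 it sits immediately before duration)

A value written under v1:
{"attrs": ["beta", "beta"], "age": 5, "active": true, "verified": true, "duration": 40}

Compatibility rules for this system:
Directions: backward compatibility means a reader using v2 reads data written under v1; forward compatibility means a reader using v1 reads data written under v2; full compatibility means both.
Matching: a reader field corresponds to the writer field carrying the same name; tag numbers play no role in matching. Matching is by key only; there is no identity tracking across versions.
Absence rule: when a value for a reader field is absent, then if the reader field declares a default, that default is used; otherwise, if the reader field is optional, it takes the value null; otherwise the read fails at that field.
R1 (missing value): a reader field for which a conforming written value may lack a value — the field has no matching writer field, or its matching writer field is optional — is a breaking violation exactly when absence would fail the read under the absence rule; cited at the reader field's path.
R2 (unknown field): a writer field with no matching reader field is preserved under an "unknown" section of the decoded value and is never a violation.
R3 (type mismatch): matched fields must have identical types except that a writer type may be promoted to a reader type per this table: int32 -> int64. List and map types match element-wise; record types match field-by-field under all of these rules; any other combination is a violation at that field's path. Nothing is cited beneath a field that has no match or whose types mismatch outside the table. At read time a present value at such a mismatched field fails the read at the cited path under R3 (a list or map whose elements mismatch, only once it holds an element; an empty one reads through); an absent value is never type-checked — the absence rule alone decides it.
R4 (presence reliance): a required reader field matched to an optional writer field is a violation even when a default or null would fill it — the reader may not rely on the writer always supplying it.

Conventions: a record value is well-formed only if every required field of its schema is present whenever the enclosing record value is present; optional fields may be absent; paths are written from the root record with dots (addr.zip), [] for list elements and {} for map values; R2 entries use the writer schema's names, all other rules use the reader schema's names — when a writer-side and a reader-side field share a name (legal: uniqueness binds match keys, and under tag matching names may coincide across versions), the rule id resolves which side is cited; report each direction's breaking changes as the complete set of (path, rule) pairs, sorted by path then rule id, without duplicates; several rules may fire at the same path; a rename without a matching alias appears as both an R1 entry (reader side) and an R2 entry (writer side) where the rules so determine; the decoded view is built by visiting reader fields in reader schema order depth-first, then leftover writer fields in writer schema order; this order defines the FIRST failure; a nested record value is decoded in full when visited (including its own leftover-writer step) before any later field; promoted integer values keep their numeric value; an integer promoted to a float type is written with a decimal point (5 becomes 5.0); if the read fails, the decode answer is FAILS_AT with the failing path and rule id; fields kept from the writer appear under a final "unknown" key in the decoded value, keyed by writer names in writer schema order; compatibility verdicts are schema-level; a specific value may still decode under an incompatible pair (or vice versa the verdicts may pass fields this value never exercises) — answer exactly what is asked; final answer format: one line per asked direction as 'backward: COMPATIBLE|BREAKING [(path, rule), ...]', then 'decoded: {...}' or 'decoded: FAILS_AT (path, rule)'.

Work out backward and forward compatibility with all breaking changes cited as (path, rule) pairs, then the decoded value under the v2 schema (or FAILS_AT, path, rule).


backward: COMPATIBLE []; forward: COMPATIBLE []; decoded: {"attrs": ["beta", "beta"], "city": "delta", "age": 5, "active": true, "verified": true, "id": null, "duration": 40, "signature": null}

in Ticket below, arrows point writer -> reader
checking backward for Ticket: reader v2 against writer v1:
  list<string> -> list<string>, writer required: attrs aligns to attrs
  city has no writer counterpart
  int64 -> int64, writer required: age aligns to age
  bool -> bool, writer optional: active aligns to active
  bool -> bool, writer required: verified aligns to verified
  id has no writer counterpart
  int32 -> int32, writer required: duration aligns to duration
  bytes -> bytes, writer optional: signature aligns to signature
  => backward: COMPATIBLE
checking forward for Ticket: reader v1 against writer v2:
  list<string> -> list<string>, writer required: attrs aligns to attrs
  int64 -> int64, writer required: age aligns to age
  bool -> bool, writer optional: active aligns to active
  bool -> bool, writer required: verified aligns to verified
  int32 -> int32, writer required: duration aligns to duration
  bytes -> bytes, writer optional: signature aligns to signature
  writer field city has no reader counterpart
  writer field id has no reader counterpart
  => forward: COMPATIBLE
decoding the Ticket value with the v2 reader:
  attrs := ["beta", "beta"]
  city := "delta" (no value, default fills)
  age := 5
  active := true
  verified := true
  id := null (not supplied -> null)
  duration := 40
  signature := null (not supplied -> null)
  => decoded: {"attrs": ["beta", "beta"], "city": "delta", "age": 5, "active": true, "verified": true, "id": null, "duration": 40, "signature": null}


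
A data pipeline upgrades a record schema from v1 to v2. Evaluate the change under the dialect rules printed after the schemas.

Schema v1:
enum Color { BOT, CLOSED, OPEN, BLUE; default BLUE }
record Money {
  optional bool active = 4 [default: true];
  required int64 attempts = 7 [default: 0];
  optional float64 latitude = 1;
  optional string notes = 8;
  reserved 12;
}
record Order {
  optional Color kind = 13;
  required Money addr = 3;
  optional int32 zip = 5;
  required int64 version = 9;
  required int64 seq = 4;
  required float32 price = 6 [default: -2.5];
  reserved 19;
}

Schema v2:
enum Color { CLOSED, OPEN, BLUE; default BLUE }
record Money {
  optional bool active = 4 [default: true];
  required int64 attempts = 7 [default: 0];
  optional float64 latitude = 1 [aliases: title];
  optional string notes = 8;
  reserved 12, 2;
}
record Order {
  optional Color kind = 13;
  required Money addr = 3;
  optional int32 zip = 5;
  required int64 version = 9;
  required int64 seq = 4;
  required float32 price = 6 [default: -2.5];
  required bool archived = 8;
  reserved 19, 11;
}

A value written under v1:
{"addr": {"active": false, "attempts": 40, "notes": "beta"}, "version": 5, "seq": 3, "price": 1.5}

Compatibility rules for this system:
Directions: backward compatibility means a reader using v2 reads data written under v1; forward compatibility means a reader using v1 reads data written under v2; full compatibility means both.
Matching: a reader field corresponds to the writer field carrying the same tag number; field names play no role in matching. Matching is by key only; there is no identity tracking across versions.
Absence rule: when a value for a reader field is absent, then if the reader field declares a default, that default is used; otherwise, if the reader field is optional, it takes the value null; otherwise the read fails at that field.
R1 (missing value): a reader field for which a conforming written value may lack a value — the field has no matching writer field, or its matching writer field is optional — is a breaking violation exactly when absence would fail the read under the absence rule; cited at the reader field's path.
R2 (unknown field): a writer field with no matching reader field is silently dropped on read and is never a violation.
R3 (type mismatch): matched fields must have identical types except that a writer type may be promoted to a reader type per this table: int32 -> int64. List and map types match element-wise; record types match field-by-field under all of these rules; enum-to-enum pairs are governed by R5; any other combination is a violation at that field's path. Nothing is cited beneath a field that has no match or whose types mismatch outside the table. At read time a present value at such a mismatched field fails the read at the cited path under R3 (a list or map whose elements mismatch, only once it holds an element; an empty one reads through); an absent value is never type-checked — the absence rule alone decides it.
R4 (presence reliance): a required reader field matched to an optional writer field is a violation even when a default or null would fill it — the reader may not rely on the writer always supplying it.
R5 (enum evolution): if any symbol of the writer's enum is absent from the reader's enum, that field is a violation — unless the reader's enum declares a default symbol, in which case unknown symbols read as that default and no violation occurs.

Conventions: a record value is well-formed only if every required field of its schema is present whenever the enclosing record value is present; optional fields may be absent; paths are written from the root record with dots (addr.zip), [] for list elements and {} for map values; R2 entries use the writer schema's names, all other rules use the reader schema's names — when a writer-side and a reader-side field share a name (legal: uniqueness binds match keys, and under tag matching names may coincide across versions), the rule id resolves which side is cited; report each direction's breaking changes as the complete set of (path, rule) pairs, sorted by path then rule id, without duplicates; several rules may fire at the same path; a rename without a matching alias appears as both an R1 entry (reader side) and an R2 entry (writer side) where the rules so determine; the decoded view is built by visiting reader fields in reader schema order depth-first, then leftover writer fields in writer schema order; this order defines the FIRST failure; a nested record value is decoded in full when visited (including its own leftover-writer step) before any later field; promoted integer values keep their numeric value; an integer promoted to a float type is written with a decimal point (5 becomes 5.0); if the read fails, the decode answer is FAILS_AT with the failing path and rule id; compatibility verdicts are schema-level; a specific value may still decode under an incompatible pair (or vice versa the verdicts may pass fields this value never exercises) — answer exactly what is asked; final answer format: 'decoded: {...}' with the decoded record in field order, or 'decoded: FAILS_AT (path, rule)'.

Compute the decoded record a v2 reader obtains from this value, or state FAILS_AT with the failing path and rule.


arrows below run writer -> reader for Order
decode walk for Order under reader schema v2:
  kind := null (not supplied -> null)
  addr.active := false
  addr.attempts := 40
  addr.latitude := null (not supplied -> null)
  addr.notes := "beta"
  zip := null (not supplied -> null)
  version := 5
  seq := 3
  price := 1.5
  read fails at archived under R1 (no fill)
  => FAILS_AT (archived, R1)
checking off the Order differences that do not matter here:
  enum Color (field kind in record Order): symbol BOT removed -> inert under this dialect — no rule fires on Order and the result does not move

decoded: FAILS_AT (archived, R1)


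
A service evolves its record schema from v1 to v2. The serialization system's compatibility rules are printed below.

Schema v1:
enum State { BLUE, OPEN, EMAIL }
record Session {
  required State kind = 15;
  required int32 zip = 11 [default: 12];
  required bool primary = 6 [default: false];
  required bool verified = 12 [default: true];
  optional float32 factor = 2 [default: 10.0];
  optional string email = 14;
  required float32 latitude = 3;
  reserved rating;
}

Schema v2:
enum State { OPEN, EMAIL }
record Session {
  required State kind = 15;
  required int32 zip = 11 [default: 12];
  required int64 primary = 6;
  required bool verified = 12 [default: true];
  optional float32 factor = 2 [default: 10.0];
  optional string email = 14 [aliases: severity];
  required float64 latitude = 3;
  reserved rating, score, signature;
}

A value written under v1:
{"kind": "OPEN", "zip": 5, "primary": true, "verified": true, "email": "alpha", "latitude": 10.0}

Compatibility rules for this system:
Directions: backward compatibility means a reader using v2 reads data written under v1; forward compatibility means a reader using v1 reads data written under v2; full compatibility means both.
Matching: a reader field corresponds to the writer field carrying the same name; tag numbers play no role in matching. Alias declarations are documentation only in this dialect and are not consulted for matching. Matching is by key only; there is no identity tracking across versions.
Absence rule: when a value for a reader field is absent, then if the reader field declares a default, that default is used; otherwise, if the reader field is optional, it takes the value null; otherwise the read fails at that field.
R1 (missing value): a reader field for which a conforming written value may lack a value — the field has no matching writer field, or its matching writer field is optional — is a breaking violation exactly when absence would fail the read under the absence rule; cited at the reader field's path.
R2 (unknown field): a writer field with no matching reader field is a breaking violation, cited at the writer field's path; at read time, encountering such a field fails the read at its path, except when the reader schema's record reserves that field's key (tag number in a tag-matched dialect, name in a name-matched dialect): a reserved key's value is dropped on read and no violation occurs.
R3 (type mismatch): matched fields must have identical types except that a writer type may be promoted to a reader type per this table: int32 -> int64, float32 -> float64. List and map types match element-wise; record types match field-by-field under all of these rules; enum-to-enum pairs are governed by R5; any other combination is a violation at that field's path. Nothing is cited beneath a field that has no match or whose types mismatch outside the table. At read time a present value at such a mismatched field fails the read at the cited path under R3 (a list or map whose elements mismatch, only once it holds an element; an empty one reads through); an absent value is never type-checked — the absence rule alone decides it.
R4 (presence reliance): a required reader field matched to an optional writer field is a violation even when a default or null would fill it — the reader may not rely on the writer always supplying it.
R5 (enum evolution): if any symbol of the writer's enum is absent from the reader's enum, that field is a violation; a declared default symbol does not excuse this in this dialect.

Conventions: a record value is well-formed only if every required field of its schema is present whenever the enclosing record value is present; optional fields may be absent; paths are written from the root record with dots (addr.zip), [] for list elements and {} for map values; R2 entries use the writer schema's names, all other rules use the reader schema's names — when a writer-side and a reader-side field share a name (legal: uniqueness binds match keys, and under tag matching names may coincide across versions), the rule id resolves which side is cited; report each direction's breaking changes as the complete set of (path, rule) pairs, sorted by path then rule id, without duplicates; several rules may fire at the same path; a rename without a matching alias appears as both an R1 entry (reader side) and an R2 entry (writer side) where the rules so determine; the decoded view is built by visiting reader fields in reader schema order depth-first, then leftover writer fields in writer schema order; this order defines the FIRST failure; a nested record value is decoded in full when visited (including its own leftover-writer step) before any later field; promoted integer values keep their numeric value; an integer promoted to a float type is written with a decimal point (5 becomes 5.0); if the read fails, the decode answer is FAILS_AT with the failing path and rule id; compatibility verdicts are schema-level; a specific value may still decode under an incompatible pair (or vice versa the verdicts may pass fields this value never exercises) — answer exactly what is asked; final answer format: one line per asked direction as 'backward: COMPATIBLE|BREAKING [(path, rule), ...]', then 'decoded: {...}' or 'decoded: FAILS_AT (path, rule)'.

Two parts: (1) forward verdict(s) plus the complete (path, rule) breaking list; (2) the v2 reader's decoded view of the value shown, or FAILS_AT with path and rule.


forward: BREAKING [(latitude, R3), (primary, R3)]; decoded: FAILS_AT (primary, R3)

the writer's type comes first in each Session pair
forward pass over Session, reader schema v1, writer schema v2:
  State -> State, writer required: kind aligns to kind
  int32 -> int32, writer required: zip aligns to zip
  int64 -> bool, writer required: primary aligns to primary
  bool -> bool, writer required: verified aligns to verified
  float32 -> float32, writer optional: factor aligns to factor
  string -> string, writer optional: email aligns to email
  float64 -> float32, writer required: latitude aligns to latitude
  breaking: (latitude, R3)
  breaking: (primary, R3)
  => forward: BREAKING (2)
migrating the Session value to v2:
  kind := "OPEN"
  zip := 5
  read fails at primary under R3
  => FAILS_AT (primary, R3)
diffs on Session not affecting the asked answer:
  enum State (field kind in record Session): symbol BLUE removed -> matters only for Session's backward compatibility — outside the asked direction


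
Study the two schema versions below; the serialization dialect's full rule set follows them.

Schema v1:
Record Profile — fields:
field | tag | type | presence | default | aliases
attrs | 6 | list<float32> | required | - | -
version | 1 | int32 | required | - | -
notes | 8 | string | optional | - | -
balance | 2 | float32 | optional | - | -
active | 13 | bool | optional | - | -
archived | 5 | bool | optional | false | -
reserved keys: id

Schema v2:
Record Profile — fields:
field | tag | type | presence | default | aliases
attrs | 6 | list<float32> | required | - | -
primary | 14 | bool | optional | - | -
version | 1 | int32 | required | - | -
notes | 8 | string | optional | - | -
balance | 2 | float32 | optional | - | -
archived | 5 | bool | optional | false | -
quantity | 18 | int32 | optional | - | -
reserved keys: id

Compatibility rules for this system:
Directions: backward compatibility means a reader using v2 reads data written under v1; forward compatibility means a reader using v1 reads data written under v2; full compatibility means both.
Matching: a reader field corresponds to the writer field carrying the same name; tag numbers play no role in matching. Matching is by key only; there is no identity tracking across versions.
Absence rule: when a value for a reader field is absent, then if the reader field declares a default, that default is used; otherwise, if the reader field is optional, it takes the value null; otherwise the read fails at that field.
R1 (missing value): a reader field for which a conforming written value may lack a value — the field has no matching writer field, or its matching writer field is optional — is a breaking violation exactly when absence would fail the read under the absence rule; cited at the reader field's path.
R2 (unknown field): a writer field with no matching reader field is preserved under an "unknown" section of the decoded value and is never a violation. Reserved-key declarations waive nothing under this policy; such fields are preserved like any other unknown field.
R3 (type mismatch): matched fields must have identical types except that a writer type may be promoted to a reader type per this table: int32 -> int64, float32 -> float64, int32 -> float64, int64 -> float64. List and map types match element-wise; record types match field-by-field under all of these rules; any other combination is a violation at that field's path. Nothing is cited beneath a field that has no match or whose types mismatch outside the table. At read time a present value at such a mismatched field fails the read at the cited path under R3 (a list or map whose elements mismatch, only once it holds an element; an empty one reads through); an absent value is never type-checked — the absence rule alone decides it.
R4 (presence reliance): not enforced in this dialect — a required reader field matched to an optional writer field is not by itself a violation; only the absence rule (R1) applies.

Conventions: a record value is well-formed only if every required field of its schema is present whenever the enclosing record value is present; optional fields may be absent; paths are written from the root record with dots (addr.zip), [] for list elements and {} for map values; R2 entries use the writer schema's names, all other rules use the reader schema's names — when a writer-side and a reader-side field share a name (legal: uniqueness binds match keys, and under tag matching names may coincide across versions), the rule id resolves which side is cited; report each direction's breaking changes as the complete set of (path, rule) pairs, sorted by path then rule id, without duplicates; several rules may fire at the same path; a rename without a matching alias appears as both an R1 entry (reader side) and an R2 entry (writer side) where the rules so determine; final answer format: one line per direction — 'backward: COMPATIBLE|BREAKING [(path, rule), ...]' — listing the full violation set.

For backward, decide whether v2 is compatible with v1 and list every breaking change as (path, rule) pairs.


backward: COMPATIBLE []

the writer's type comes first in each Profile pair
backward analysis of Profile with v2 as reader and v1 as writer:
  list<float32> -> list<float32>, writer required: attrs aligns to attrs
  primary: no writer match
  int32 -> int32, writer required: version aligns to version
  string -> string, writer optional: notes aligns to notes
  float32 -> float32, writer optional: balance aligns to balance
  bool -> bool, writer optional: archived aligns to archived
  quantity: no writer match
  writer field active has no reader counterpart
  => backward: COMPATIBLE
ruling out the remaining Profile differences:
  removed field active from record Profile -> no rule fires on it in Profile's dialect; the asked verdict holds
  added field quantity to record Profile: optional int32, tag 18 (in v2 it sits last) -> no rule fires on it in Profile's dialect; the asked verdict holds
  added field primary to record Profile: optional bool, tag 14 (in v2 it sits immediately before version) -> no rule fires on it in Profile's dialect; the asked verdict holds


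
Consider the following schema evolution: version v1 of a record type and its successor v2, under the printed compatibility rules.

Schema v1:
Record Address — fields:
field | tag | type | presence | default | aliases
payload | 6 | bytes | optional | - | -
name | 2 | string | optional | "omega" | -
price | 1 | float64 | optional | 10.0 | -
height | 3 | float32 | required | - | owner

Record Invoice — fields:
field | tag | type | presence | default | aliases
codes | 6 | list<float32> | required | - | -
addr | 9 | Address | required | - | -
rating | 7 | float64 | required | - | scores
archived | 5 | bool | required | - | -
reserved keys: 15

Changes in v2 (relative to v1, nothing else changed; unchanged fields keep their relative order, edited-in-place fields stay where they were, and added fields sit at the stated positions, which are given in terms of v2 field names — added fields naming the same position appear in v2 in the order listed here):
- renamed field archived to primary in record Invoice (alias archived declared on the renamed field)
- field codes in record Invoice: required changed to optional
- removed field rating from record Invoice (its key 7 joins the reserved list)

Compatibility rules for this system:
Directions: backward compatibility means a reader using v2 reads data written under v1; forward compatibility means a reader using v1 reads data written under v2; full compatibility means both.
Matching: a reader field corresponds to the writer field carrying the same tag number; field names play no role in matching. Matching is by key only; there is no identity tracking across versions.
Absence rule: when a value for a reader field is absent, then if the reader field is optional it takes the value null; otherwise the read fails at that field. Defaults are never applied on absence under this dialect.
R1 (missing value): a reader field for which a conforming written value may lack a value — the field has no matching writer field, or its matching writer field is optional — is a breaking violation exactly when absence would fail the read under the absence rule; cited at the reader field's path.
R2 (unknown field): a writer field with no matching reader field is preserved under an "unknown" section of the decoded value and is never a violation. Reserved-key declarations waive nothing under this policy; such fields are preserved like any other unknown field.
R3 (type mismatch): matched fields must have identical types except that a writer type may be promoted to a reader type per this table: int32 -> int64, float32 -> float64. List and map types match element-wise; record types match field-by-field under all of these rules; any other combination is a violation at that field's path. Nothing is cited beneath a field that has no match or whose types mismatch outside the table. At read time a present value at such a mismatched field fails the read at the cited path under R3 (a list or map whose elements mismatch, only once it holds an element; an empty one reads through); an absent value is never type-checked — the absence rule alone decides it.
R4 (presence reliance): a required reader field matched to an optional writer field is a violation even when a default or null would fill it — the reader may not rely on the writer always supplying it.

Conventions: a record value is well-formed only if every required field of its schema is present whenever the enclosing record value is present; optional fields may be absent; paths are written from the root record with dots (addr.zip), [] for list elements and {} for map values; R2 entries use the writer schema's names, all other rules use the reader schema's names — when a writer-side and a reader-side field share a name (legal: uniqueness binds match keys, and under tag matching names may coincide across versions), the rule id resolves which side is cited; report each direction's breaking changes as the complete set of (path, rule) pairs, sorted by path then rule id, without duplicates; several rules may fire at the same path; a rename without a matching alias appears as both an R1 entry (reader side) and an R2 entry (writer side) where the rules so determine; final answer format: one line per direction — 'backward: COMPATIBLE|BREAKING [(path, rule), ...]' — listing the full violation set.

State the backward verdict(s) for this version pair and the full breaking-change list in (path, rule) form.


each type pair in Invoice: writer, then reader
backward pass over Invoice, reader schema v2, writer schema v1:
  codes <- codes (list<float32> -> list<float32>, writer required)
  addr <- addr (Address -> Address, writer required)
  primary <- archived (bool -> bool, writer required)
  rating (writer side), unknown to reader
  addr.payload <- addr.payload (bytes -> bytes, writer optional)
  addr.name <- addr.name (string -> string, writer optional)
  addr.price <- addr.price (float64 -> float64, writer optional)
  addr.height <- addr.height (float32 -> float32, writer required)
  => no violations; backward on Invoice: COMPATIBLE
diffs on Invoice not affecting the asked answer:
  renamed field archived to primary in record Invoice (alias archived declared on the renamed field) -> no rule fires on it in Invoice's dialect; the asked verdict holds
  field codes in record Invoice: required changed to optional -> matters only for Invoice's forward compatibility — outside the asked direction
  removed field rating from record Invoice (its key 7 joins the reserved list) -> matters only for Invoice's forward compatibility — outside the asked direction

backward: COMPATIBLE []
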